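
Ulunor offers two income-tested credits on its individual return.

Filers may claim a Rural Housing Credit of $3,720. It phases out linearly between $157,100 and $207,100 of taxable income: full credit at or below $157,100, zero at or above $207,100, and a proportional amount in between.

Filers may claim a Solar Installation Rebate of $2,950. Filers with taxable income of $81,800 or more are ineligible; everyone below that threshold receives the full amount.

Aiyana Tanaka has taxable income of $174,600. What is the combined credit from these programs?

$2,418

Rural Housing Credit: $174,600 is $17,500 into a $50,000 phase-out range, leaving 32,500/50,000 of the credit: $3,720 × 32,500/50,000 = $2,418.
Solar Installation Rebate: $174,600 meets or exceeds the $81,800 cutoff, so the credit is $0.
Total: $2,418 + $0 = $2,418.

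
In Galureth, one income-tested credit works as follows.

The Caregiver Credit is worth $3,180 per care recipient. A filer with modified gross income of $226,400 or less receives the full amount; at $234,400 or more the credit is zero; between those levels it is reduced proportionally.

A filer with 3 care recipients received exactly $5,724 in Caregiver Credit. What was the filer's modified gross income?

$229,600

Full credit = 3 × $3,180 = $9,540.
$5,724 is 5,724/9,540 of the full $9,540, so 3,816/9,540 of the $8,000 range has been used: income = $226,400 + $8,000 × 3,816/9,540 = $229,600.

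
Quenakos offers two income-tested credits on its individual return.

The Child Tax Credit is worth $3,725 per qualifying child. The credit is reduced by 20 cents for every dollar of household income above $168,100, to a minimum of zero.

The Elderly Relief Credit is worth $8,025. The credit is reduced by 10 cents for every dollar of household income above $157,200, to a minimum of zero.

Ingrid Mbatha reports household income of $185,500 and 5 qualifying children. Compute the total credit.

Child Tax Credit: base = 5 × $3,725 = $18,625. 20% of the $17,400 excess over $168,100 is $3,480; credit = $18,625 − $3,480 = $15,145.
Elderly Relief Credit: 10% of the $28,300 excess over $157,200 is $2,830; credit = $8,025 − $2,830 = $5,195.
Total: $15,145 + $5,195 = $20,340.

$20,340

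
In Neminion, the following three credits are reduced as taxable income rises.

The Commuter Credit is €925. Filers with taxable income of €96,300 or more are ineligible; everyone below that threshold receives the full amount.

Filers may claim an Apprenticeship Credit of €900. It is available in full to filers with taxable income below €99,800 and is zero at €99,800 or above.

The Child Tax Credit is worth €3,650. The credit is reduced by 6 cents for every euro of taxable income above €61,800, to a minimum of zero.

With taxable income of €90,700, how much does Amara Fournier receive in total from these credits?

€3,741

Commuter Credit: €90,700 is below the €96,300 cutoff, so the full €925 applies.
Apprenticeship Credit: €90,700 is below the €99,800 cutoff, so the full €900 applies.
Child Tax Credit: 6% of the €28,900 excess over €61,800 is €1,734; credit = €3,650 − €1,734 = €1,916.
Total: €925 + €900 + €1,916 = €3,741.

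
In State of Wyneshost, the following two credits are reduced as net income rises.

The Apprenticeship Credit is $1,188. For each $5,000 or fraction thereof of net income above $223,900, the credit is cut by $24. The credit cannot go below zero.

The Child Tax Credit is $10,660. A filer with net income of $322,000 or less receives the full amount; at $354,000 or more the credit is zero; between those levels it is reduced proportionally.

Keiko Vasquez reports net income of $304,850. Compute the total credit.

Apprenticeship Credit: income exceeds $223,900 by $80,950, which is 17 full-or-partial $5,000 increments; reduction = 17 × $24 = $408, leaving $780.
Child Tax Credit: $304,850 is at or below the $322,000 threshold, so the full $10,660 applies.
Total: $780 + $10,660 = $11,440.

$11,440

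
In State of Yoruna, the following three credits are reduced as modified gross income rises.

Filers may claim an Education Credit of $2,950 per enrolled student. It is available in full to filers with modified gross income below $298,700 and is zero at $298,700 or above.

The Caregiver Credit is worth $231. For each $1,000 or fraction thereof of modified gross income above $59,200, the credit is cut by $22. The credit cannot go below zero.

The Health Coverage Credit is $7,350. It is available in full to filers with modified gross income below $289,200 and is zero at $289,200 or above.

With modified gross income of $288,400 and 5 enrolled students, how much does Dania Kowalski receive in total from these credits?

$22,100

Education Credit: base = 5 × $2,950 = $14,750. $288,400 is below the $298,700 cutoff, so the full $14,750 applies.
Caregiver Credit: income exceeds $59,200 by $229,200 → 230 increments × $22 = $5,060 ≥ base, so the credit is $0.
Health Coverage Credit: $288,400 is below the $289,200 cutoff, so the full $7,350 applies.
Total: $14,750 + $0 + $7,350 = $22,100.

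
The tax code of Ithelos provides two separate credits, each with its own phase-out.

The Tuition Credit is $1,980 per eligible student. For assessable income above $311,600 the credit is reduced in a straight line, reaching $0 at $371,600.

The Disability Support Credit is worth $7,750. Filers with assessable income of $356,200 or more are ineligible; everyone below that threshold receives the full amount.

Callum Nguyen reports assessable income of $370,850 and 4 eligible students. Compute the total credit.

$99

Tuition Credit: base = 4 × $1,980 = $7,920. $370,850 is $59,250 into a $60,000 phase-out range, leaving 750/60,000 of the credit: $7,920 × 750/60,000 = $99.
Disability Support Credit: $370,850 meets or exceeds the $356,200 cutoff, so the credit is $0.
Total: $99 + $0 = $99.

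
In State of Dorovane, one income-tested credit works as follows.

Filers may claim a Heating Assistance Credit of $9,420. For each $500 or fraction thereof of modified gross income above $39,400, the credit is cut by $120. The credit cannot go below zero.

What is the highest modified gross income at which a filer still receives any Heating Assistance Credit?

$78,400

After 78 increments the reduction is 78 × $120 = $9,360, leaving $60; one more increment wipes it out. Increment 78 ends at excess 78 × $500 = $39,000, so the highest qualifying income is $39,400 + $39,000 = $78,400.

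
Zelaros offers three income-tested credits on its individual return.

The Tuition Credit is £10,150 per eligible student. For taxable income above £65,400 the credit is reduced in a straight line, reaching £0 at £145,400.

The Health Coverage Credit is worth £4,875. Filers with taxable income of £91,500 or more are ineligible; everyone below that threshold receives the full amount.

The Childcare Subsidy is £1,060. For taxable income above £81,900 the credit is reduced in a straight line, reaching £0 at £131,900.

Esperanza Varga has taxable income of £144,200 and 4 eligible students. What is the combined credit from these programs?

£609

Tuition Credit: base = 4 × £10,150 = £40,600. £144,200 is £78,800 into a £80,000 phase-out range, leaving 1,200/80,000 of the credit: £40,600 × 1,200/80,000 = £609.
Health Coverage Credit: £144,200 meets or exceeds the £91,500 cutoff, so the credit is £0.
Childcare Subsidy: £144,200 is at or above £131,900, so the credit is £0.
Total: £609 + £0 + £0 = £609.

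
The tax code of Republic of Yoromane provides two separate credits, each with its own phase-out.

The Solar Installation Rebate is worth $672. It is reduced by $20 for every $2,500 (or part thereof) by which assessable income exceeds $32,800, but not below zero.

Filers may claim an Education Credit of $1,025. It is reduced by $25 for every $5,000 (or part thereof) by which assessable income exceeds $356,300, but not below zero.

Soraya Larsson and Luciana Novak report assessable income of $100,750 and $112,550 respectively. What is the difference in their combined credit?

Soraya ($100,750): Solar Installation Rebate: income exceeds $32,800 by $67,950, which is 28 full-or-partial $2,500 increments; reduction = 28 × $20 = $560, leaving $112. Education Credit: $100,750 is at or below the $356,300 threshold, so the full $1,025 applies. total $112 + $1,025 = $1,137
Luciana ($112,550): Solar Installation Rebate: income exceeds $32,800 by $79,750, which is 32 full-or-partial $2,500 increments; reduction = 32 × $20 = $640, leaving $32. Education Credit: $112,550 is at or below the $356,300 threshold, so the full $1,025 applies. total $32 + $1,025 = $1,057
Difference: |$1,137 − $1,057| = $80.

$80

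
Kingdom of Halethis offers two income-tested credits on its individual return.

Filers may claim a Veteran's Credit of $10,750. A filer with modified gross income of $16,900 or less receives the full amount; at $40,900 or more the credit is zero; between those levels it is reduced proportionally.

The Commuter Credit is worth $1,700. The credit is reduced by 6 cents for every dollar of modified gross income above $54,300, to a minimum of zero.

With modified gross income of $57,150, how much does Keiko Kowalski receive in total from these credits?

Veteran's Credit: $57,150 is at or above $40,900, so the credit is $0.
Commuter Credit: 6% of the $2,850 excess over $54,300 is $171; credit = $1,700 − $171 = $1,529.
Total: $0 + $1,529 = $1,529.

$1,529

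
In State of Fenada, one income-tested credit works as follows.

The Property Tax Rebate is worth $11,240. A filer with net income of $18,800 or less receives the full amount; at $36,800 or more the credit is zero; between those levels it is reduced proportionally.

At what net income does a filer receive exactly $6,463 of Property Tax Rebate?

$6,463 is 6,463/11,240 of the full $11,240, so 4,777/11,240 of the $18,000 range has been used: income = $18,800 + $18,000 × 4,777/11,240 = $26,450.

$26,450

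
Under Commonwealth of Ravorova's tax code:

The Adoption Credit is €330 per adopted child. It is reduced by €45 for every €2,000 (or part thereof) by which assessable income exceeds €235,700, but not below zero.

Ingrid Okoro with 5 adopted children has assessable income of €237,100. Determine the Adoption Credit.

Adoption Credit: base = 5 × €330 = €1,650. income exceeds €235,700 by €1,400, which is 1 full-or-partial €2,000 increment; reduction = 1 × €45 = €45, leaving €1,605.

€1,605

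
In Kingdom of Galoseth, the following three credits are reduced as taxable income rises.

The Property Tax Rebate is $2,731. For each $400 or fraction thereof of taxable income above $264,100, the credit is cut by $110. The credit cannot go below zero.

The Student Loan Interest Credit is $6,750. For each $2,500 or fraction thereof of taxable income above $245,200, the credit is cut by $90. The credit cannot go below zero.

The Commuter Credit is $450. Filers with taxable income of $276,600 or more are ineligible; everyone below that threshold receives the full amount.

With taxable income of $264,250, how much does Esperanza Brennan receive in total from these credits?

Property Tax Rebate: income exceeds $264,100 by $150, which is 1 full-or-partial $400 increment; reduction = 1 × $110 = $110, leaving $2,621.
Student Loan Interest Credit: income exceeds $245,200 by $19,050, which is 8 full-or-partial $2,500 increments; reduction = 8 × $90 = $720, leaving $6,030.
Commuter Credit: $264,250 is below the $276,600 cutoff, so the full $450 applies.
Total: $2,621 + $6,030 + $450 = $9,101.

$9,101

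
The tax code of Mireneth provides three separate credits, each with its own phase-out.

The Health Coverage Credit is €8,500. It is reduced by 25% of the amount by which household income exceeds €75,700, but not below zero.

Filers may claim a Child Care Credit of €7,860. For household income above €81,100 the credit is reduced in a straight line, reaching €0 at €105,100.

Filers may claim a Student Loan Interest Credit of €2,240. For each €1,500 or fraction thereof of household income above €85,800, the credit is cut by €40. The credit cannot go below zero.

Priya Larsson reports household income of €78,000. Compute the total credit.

Health Coverage Credit: 25% of the €2,300 excess over €75,700 is €575; credit = €8,500 − €575 = €7,925.
Child Care Credit: €78,000 is at or below the €81,100 threshold, so the full €7,860 applies.
Student Loan Interest Credit: €78,000 is at or below the €85,800 threshold, so the full €2,240 applies.
Total: €7,925 + €7,860 + €2,240 = €18,025.

€18,025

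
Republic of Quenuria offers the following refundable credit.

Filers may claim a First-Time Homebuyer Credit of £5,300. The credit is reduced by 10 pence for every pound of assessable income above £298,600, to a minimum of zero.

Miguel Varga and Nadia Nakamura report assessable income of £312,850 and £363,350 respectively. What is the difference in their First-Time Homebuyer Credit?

Miguel (£312,850): First-Time Homebuyer Credit: 10% of the £14,250 excess over £298,600 is £1,425; credit = £5,300 − £1,425 = £3,875.
Nadia (£363,350): First-Time Homebuyer Credit: 10% of the £64,750 excess over £298,600 is £6,475 ≥ base, so the credit is £0.
Difference: |£3,875 − £0| = £3,875.

£3,875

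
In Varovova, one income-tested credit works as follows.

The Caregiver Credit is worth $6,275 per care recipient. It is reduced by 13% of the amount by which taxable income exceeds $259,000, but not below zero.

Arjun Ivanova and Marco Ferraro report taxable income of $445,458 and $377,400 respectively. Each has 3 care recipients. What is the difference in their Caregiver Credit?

Arjun ($445,458): Caregiver Credit: base = 3 × $6,275 = $18,825. 13% of the $186,458 excess over $259,000 is $24,239.54 ≥ base, so the credit is $0.
Marco ($377,400): Caregiver Credit: base = 3 × $6,275 = $18,825. 13% of the $118,400 excess over $259,000 is $15,392; credit = $18,825 − $15,392 = $3,433.
Difference: |$0 − $3,433| = $3,433.

$3,433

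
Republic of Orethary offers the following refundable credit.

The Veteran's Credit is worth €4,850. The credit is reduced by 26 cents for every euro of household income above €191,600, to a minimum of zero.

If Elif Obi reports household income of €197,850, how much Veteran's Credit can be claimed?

Veteran's Credit: 26% of the €6,250 excess over €191,600 is €1,625; credit = €4,850 − €1,625 = €3,225.

€3,225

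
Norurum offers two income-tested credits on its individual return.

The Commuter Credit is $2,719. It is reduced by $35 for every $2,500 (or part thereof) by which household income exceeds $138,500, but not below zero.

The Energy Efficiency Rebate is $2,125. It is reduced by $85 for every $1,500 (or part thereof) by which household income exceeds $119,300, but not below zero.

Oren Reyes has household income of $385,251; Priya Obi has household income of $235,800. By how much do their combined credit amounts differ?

$1,354

Oren ($385,251): Commuter Credit: income exceeds $138,500 by $246,751 → 99 increments × $35 = $3,465 ≥ base, so the credit is $0. Energy Efficiency Rebate: income exceeds $119,300 by $265,951 → 178 increments × $85 = $15,130 ≥ base, so the credit is $0. total $0 + $0 = $0
Priya ($235,800): Commuter Credit: income exceeds $138,500 by $97,300, which is 39 full-or-partial $2,500 increments; reduction = 39 × $35 = $1,365, leaving $1,354. Energy Efficiency Rebate: income exceeds $119,300 by $116,500 → 78 increments × $85 = $6,630 ≥ base, so the credit is $0. total $1,354 + $0 = $1,354
Difference: |$0 − $1,354| = $1,354.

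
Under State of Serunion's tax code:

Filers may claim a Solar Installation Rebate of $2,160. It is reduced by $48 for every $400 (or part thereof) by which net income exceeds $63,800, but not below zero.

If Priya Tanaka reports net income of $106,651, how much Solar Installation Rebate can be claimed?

$0

Solar Installation Rebate: income exceeds $63,800 by $42,851 → 108 increments × $48 = $5,184 ≥ base, so the credit is $0.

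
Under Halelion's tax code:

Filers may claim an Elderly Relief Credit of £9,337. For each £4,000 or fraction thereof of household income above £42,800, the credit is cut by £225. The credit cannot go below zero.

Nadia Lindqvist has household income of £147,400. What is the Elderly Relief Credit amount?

Elderly Relief Credit: income exceeds £42,800 by £104,600, which is 27 full-or-partial £4,000 increments; reduction = 27 × £225 = £6,075, leaving £3,262.

£3,262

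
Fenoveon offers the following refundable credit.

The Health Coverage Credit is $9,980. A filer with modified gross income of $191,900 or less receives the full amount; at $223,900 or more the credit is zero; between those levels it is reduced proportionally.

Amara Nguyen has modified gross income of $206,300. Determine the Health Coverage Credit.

Health Coverage Credit: $206,300 is $14,400 into a $32,000 phase-out range, leaving 17,600/32,000 of the credit: $9,980 × 17,600/32,000 = $5,489.

$5,489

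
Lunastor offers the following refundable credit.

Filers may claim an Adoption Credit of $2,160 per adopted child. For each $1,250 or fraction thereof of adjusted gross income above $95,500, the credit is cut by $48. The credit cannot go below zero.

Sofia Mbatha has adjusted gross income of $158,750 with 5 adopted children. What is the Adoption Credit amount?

$8,352

Adoption Credit: base = 5 × $2,160 = $10,800. income exceeds $95,500 by $63,250, which is 51 full-or-partial $1,250 increments; reduction = 51 × $48 = $2,448, leaving $8,352.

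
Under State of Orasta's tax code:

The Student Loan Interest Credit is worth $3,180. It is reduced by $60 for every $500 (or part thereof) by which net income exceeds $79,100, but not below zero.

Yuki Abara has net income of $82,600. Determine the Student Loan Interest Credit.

Student Loan Interest Credit: income exceeds $79,100 by $3,500, which is 7 full-or-partial $500 increments; reduction = 7 × $60 = $420, leaving $2,760.

$2,760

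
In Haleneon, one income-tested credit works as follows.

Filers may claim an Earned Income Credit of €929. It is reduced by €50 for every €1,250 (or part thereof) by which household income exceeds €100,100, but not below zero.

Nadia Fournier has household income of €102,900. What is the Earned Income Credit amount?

Earned Income Credit: income exceeds €100,100 by €2,800, which is 3 full-or-partial €1,250 increments; reduction = 3 × €50 = €150, leaving €779.

€779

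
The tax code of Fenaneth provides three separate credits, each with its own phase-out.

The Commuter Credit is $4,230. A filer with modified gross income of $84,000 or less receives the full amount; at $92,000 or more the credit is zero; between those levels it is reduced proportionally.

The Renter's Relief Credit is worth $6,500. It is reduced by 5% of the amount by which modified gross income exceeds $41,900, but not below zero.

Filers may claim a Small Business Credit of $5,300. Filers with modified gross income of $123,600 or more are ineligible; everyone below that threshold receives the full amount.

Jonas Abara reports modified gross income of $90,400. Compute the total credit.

$10,221

Commuter Credit: $90,400 is $6,400 into a $8,000 phase-out range, leaving 1,600/8,000 of the credit: $4,230 × 1,600/8,000 = $846.
Renter's Relief Credit: 5% of the $48,500 excess over $41,900 is $2,425; credit = $6,500 − $2,425 = $4,075.
Small Business Credit: $90,400 is below the $123,600 cutoff, so the full $5,300 applies.
Total: $846 + $4,075 + $5,300 = $10,221.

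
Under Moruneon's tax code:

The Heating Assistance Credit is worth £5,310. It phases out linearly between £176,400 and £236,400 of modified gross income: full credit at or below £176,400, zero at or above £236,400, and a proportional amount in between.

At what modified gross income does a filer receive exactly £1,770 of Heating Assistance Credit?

£216,400

£1,770 is 1,770/5,310 of the full £5,310, so 3,540/5,310 of the £60,000 range has been used: income = £176,400 + £60,000 × 3,540/5,310 = £216,400.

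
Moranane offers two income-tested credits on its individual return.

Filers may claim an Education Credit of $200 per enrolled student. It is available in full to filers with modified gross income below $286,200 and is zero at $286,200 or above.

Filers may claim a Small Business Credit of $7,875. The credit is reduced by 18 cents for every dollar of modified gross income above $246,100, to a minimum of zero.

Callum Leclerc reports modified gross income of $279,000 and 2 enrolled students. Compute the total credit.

$2,353

Education Credit: base = 2 × $200 = $400. $279,000 is below the $286,200 cutoff, so the full $400 applies.
Small Business Credit: 18% of the $32,900 excess over $246,100 is $5,922; credit = $7,875 − $5,922 = $1,953.
Total: $400 + $1,953 = $2,353.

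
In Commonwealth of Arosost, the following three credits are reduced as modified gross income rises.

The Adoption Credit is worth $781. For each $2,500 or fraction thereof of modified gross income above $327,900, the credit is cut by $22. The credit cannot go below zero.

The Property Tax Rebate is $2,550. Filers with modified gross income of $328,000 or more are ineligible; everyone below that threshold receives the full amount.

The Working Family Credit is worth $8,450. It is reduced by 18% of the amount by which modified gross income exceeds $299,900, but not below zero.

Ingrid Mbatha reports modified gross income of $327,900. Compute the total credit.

$6,741

Adoption Credit: $327,900 is at or below the $327,900 threshold, so the full $781 applies.
Property Tax Rebate: $327,900 is below the $328,000 cutoff, so the full $2,550 applies.
Working Family Credit: 18% of the $28,000 excess over $299,900 is $5,040; credit = $8,450 − $5,040 = $3,410.
Total: $781 + $2,550 + $3,410 = $6,741.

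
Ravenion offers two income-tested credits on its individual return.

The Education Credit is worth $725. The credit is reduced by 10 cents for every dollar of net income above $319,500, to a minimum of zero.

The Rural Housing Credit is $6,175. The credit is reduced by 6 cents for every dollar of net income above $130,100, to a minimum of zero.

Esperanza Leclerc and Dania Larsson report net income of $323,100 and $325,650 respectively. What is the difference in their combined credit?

Esperanza ($323,100): Education Credit: 10% of the $3,600 excess over $319,500 is $360; credit = $725 − $360 = $365. Rural Housing Credit: 6% of the $193,000 excess over $130,100 is $11,580 ≥ base, so the credit is $0. total $365 + $0 = $365
Dania ($325,650): Education Credit: 10% of the $6,150 excess over $319,500 is $615; credit = $725 − $615 = $110. Rural Housing Credit: 6% of the $195,550 excess over $130,100 is $11,733 ≥ base, so the credit is $0. total $110 + $0 = $110
Difference: |$365 − $110| = $255.

$255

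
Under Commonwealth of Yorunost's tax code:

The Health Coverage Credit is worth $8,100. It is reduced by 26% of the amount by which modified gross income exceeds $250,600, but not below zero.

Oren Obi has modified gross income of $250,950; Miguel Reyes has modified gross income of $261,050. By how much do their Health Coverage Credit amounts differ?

Oren ($250,950): Health Coverage Credit: 26% of the $350 excess over $250,600 is $91; credit = $8,100 − $91 = $8,009.
Miguel ($261,050): Health Coverage Credit: 26% of the $10,450 excess over $250,600 is $2,717; credit = $8,100 − $2,717 = $5,383.
Difference: |$8,009 − $5,383| = $2,626.

$2,626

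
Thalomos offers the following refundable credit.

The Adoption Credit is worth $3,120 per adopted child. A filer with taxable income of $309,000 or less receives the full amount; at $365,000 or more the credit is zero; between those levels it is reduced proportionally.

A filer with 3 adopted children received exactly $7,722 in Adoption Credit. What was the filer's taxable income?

$318,800

Full credit = 3 × $3,120 = $9,360.
$7,722 is 7,722/9,360 of the full $9,360, so 1,638/9,360 of the $56,000 range has been used: income = $309,000 + $56,000 × 1,638/9,360 = $318,800.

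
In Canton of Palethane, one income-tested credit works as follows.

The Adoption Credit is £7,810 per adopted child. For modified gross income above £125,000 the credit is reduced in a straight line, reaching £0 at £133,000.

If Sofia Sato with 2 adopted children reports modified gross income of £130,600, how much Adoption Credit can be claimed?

£4,686

Adoption Credit: base = 2 × £7,810 = £15,620. £130,600 is £5,600 into a £8,000 phase-out range, leaving 2,400/8,000 of the credit: £15,620 × 2,400/8,000 = £4,686.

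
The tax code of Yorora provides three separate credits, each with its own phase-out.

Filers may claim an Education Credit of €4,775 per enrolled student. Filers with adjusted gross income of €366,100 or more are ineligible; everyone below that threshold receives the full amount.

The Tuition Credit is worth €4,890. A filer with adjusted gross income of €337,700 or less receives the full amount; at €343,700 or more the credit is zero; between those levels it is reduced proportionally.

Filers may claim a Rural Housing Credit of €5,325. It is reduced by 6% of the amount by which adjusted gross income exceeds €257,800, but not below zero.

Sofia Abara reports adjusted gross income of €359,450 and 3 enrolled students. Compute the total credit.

Education Credit: base = 3 × €4,775 = €14,325. €359,450 is below the €366,100 cutoff, so the full €14,325 applies.
Tuition Credit: €359,450 is at or above €343,700, so the credit is €0.
Rural Housing Credit: 6% of the €101,650 excess over €257,800 is €6,099 ≥ base, so the credit is €0.
Total: €14,325 + €0 + €0 = €14,325.

€14,325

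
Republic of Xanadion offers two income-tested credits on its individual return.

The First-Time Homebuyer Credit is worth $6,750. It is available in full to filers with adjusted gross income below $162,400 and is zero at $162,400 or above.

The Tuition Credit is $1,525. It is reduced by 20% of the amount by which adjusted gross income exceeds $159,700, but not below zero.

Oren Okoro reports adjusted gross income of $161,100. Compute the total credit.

First-Time Homebuyer Credit: $161,100 is below the $162,400 cutoff, so the full $6,750 applies.
Tuition Credit: 20% of the $1,400 excess over $159,700 is $280; credit = $1,525 − $280 = $1,245.
Total: $6,750 + $1,245 = $7,995.

$7,995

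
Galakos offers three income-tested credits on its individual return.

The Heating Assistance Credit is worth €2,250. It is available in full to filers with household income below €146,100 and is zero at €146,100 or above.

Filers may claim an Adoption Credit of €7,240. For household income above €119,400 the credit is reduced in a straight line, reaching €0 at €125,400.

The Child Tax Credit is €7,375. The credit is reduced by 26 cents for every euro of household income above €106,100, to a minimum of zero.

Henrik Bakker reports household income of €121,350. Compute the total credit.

€10,547

Heating Assistance Credit: €121,350 is below the €146,100 cutoff, so the full €2,250 applies.
Adoption Credit: €121,350 is €1,950 into a €6,000 phase-out range, leaving 4,050/6,000 of the credit: €7,240 × 4,050/6,000 = €4,887.
Child Tax Credit: 26% of the €15,250 excess over €106,100 is €3,965; credit = €7,375 − €3,965 = €3,410.
Total: €2,250 + €4,887 + €3,410 = €10,547.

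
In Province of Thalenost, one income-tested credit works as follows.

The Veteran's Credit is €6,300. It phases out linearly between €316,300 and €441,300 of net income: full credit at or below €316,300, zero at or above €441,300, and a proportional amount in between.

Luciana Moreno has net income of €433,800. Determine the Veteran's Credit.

Veteran's Credit: €433,800 is €117,500 into a €125,000 phase-out range, leaving 7,500/125,000 of the credit: €6,300 × 7,500/125,000 = €378.

€378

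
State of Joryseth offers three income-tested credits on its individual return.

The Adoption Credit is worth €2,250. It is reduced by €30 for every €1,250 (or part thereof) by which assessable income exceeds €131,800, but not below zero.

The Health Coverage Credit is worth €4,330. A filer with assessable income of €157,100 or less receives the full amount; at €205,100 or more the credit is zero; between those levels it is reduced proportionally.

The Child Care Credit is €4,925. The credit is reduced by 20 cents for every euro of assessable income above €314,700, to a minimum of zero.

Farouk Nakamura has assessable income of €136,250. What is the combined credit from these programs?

€11,385

Adoption Credit: income exceeds €131,800 by €4,450, which is 4 full-or-partial €1,250 increments; reduction = 4 × €30 = €120, leaving €2,130.
Health Coverage Credit: €136,250 is at or below the €157,100 threshold, so the full €4,330 applies.
Child Care Credit: €136,250 is at or below the €314,700 threshold, so the full €4,925 applies.
Total: €2,130 + €4,330 + €4,925 = €11,385.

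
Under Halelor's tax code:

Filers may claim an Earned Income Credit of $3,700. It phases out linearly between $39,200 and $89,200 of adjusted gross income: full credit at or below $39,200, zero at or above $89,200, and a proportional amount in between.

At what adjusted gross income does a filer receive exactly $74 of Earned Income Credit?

$74 is 74/3,700 of the full $3,700, so 3,626/3,700 of the $50,000 range has been used: income = $39,200 + $50,000 × 3,626/3,700 = $88,200.

$88,200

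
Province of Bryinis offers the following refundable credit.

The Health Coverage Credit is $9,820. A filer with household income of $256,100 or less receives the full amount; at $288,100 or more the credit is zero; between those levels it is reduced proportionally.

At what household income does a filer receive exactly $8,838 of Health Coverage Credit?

$8,838 is 8,838/9,820 of the full $9,820, so 982/9,820 of the $32,000 range has been used: income = $256,100 + $32,000 × 982/9,820 = $259,300.

$259,300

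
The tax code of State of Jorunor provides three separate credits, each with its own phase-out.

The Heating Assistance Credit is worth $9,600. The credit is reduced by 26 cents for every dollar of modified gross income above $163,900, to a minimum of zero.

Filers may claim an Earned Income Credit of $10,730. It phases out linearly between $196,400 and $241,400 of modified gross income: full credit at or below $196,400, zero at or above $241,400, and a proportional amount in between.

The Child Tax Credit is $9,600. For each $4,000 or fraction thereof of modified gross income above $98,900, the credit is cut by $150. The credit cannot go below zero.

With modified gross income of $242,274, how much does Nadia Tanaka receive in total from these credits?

Heating Assistance Credit: 26% of the $78,374 excess over $163,900 is $20,377.24 ≥ base, so the credit is $0.
Earned Income Credit: $242,274 is at or above $241,400, so the credit is $0.
Child Tax Credit: income exceeds $98,900 by $143,374, which is 36 full-or-partial $4,000 increments; reduction = 36 × $150 = $5,400, leaving $4,200.
Total: $0 + $0 + $4,200 = $4,200.

$4,200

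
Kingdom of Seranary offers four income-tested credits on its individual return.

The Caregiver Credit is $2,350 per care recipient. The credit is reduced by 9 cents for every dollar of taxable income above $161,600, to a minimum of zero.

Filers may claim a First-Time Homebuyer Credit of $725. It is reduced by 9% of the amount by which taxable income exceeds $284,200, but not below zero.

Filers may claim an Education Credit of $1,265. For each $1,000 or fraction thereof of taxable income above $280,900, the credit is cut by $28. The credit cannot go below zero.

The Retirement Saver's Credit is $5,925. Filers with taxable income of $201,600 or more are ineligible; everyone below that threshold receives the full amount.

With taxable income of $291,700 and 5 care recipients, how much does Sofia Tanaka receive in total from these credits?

$1,048

Caregiver Credit: base = 5 × $2,350 = $11,750. 9% of the $130,100 excess over $161,600 is $11,709; credit = $11,750 − $11,709 = $41.
First-Time Homebuyer Credit: 9% of the $7,500 excess over $284,200 is $675; credit = $725 − $675 = $50.
Education Credit: income exceeds $280,900 by $10,800, which is 11 full-or-partial $1,000 increments; reduction = 11 × $28 = $308, leaving $957.
Retirement Saver's Credit: $291,700 meets or exceeds the $201,600 cutoff, so the credit is $0.
Total: $41 + $50 + $957 + $0 = $1,048.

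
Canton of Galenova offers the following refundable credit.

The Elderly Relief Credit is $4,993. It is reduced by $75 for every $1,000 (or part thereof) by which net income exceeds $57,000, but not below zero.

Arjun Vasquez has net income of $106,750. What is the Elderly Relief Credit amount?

Elderly Relief Credit: income exceeds $57,000 by $49,750, which is 50 full-or-partial $1,000 increments; reduction = 50 × $75 = $3,750, leaving $1,243.

$1,243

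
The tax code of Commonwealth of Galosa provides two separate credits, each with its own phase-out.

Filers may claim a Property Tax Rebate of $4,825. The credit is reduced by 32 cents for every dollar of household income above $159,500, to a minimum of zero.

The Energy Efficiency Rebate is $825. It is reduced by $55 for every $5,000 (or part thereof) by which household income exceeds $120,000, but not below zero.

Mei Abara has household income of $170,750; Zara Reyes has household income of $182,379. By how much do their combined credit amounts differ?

$1,335

Mei ($170,750): Property Tax Rebate: 32% of the $11,250 excess over $159,500 is $3,600; credit = $4,825 − $3,600 = $1,225. Energy Efficiency Rebate: income exceeds $120,000 by $50,750, which is 11 full-or-partial $5,000 increments; reduction = 11 × $55 = $605, leaving $220. total $1,225 + $220 = $1,445
Zara ($182,379): Property Tax Rebate: 32% of the $22,879 excess over $159,500 is $7,321.28 ≥ base, so the credit is $0. Energy Efficiency Rebate: income exceeds $120,000 by $62,379, which is 13 full-or-partial $5,000 increments; reduction = 13 × $55 = $715, leaving $110. total $0 + $110 = $110
Difference: |$1,445 − $110| = $1,335.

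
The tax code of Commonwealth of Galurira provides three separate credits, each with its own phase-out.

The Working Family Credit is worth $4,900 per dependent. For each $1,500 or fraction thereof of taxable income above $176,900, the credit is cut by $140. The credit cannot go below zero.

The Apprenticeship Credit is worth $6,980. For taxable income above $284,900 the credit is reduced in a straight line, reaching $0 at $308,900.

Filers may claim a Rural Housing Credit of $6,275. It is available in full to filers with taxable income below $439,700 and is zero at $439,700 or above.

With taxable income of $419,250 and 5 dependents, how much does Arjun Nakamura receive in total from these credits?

Working Family Credit: base = 5 × $4,900 = $24,500. income exceeds $176,900 by $242,350, which is 162 full-or-partial $1,500 increments; reduction = 162 × $140 = $22,680, leaving $1,820.
Apprenticeship Credit: $419,250 is at or above $308,900, so the credit is $0.
Rural Housing Credit: $419,250 is below the $439,700 cutoff, so the full $6,275 applies.
Total: $1,820 + $0 + $6,275 = $8,095.

$8,095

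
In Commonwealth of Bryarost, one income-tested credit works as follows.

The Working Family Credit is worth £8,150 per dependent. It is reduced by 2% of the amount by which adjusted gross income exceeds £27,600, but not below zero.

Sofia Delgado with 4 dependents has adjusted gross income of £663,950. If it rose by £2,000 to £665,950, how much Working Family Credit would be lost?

At £663,950 — base = 4 × £8,150 = £32,600. 2% of the £636,350 excess over £27,600 is £12,727; credit = £32,600 − £12,727 = £19,873.
At £665,950 — base = 4 × £8,150 = £32,600. 2% of the £638,350 excess over £27,600 is £12,767; credit = £32,600 − £12,767 = £19,833.
Lost: £19,873 − £19,833 = £40.

£40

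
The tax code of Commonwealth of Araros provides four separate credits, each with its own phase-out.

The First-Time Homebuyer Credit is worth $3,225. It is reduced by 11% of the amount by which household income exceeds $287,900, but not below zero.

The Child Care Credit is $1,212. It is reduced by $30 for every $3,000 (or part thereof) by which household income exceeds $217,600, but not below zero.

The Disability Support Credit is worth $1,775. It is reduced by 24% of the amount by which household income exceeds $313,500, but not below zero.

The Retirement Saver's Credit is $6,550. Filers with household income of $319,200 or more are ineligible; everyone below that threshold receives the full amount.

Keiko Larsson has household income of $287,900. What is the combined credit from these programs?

First-Time Homebuyer Credit: $287,900 is at or below the $287,900 threshold, so the full $3,225 applies.
Child Care Credit: income exceeds $217,600 by $70,300, which is 24 full-or-partial $3,000 increments; reduction = 24 × $30 = $720, leaving $492.
Disability Support Credit: $287,900 is at or below the $313,500 threshold, so the full $1,775 applies.
Retirement Saver's Credit: $287,900 is below the $319,200 cutoff, so the full $6,550 applies.
Total: $3,225 + $492 + $1,775 + $6,550 = $12,042.

$12,042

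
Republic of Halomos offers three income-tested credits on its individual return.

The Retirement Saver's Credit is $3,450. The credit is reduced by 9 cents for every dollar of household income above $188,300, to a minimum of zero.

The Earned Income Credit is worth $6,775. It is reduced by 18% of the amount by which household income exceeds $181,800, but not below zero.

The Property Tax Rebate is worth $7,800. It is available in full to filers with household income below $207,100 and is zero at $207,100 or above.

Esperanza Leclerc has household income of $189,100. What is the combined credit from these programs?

$16,639

Retirement Saver's Credit: 9% of the $800 excess over $188,300 is $72; credit = $3,450 − $72 = $3,378.
Earned Income Credit: 18% of the $7,300 excess over $181,800 is $1,314; credit = $6,775 − $1,314 = $5,461.
Property Tax Rebate: $189,100 is below the $207,100 cutoff, so the full $7,800 applies.
Total: $3,378 + $5,461 + $7,800 = $16,639.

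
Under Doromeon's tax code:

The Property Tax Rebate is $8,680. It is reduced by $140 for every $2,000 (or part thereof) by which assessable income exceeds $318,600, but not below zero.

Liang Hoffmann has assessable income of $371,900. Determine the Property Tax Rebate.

Property Tax Rebate: income exceeds $318,600 by $53,300, which is 27 full-or-partial $2,000 increments; reduction = 27 × $140 = $3,780, leaving $4,900.

$4,900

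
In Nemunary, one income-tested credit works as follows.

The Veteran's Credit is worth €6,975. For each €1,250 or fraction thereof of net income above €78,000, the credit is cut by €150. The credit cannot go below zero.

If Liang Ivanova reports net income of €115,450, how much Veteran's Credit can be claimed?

€2,475

Veteran's Credit: income exceeds €78,000 by €37,450, which is 30 full-or-partial €1,250 increments; reduction = 30 × €150 = €4,500, leaving €2,475.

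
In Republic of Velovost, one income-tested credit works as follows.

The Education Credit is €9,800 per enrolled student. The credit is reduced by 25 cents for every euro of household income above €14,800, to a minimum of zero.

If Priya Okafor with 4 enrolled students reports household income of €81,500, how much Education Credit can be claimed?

€22,525

Education Credit: base = 4 × €9,800 = €39,200. 25% of the €66,700 excess over €14,800 is €16,675; credit = €39,200 − €16,675 = €22,525.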